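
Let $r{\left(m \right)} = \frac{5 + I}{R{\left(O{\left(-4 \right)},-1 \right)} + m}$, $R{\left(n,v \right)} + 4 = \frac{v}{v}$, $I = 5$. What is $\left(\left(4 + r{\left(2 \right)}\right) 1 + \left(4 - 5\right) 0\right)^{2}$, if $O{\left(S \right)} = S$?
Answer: $36$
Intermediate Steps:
$R{\left(n,v \right)} = -3$ ($R{\left(n,v \right)} = -4 + \frac{v}{v} = -4 + 1 = -3$)
$r{\left(m \right)} = \frac{10}{-3 + m}$ ($r{\left(m \right)} = \frac{5 + 5}{-3 + m} = \frac{10}{-3 + m}$)
$\left(\left(4 + r{\left(2 \right)}\right) 1 + \left(4 - 5\right) 0\right)^{2} = \left(\left(4 + \frac{10}{-3 + 2}\right) 1 + \left(4 - 5\right) 0\right)^{2} = \left(\left(4 + \frac{10}{-1}\right) 1 - 0\right)^{2} = \left(\left(4 + 10 \left(-1\right)\right) 1 + 0\right)^{2} = \left(\left(4 - 10\right) 1 + 0\right)^{2} = \left(\left(-6\right) 1 + 0\right)^{2} = \left(-6 + 0\right)^{2} = \left(-6\right)^{2} = 36$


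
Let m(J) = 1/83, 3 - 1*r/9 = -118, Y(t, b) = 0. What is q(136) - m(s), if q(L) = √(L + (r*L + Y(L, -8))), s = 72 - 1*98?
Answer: -1/83 + 4*√9265 ≈ 385.01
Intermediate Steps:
r = 1089 (r = 27 - 9*(-118) = 27 + 1062 = 1089)
s = -26 (s = 72 - 98 = -26)
m(J) = 1/83
q(L) = √1090*√L (q(L) = √(L + (1089*L + 0)) = √(L + 1089*L) = √(1090*L) = √1090*√L)
q(136) - m(s) = √1090*√136 - 1*1/83 = √1090*(2*√34) - 1/83 = 4*√9265 - 1/83 = -1/83 + 4*√9265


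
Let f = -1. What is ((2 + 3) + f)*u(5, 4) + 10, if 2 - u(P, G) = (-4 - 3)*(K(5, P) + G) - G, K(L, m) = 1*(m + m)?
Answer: 426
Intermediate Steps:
K(L, m) = 2*m (K(L, m) = 1*(2*m) = 2*m)
u(P, G) = 2 + 8*G + 14*P (u(P, G) = 2 - ((-4 - 3)*(2*P + G) - G) = 2 - (-7*(G + 2*P) - G) = 2 - ((-14*P - 7*G) - G) = 2 - (-14*P - 8*G) = 2 + (8*G + 14*P) = 2 + 8*G + 14*P)
((2 + 3) + f)*u(5, 4) + 10 = ((2 + 3) - 1)*(2 + 8*4 + 14*5) + 10 = (5 - 1)*(2 + 32 + 70) + 10 = 4*104 + 10 = 416 + 10 = 426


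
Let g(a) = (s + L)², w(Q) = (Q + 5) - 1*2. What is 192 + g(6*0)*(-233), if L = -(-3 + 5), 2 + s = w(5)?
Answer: -3536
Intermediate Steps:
w(Q) = 3 + Q (w(Q) = (5 + Q) - 2 = 3 + Q)
s = 6 (s = -2 + (3 + 5) = -2 + 8 = 6)
L = -2 (L = -1*2 = -2)
g(a) = 16 (g(a) = (6 - 2)² = 4² = 16)
192 + g(6*0)*(-233) = 192 + 16*(-233) = 192 - 3728 = -3536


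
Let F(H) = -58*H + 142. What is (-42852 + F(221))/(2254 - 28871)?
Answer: 55528/26617 ≈ 2.0862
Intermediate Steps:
F(H) = 142 - 58*H
(-42852 + F(221))/(2254 - 28871) = (-42852 + (142 - 58*221))/(2254 - 28871) = (-42852 + (142 - 12818))/(-26617) = (-42852 - 12676)*(-1/26617) = -55528*(-1/26617) = 55528/26617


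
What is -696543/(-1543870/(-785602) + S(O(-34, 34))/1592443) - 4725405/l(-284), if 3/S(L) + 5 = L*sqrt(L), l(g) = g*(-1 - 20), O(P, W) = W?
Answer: -49196703388719391177545629406988965/138492567073551932164663450004 + 2909416644647276804942133*sqrt(34)/9892326219539423726047389286 ≈ -3.5523e+5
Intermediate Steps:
l(g) = -21*g (l(g) = g*(-21) = -21*g)
S(L) = 3/(-5 + L**(3/2)) (S(L) = 3/(-5 + L*sqrt(L)) = 3/(-5 + L**(3/2)))
-696543/(-1543870/(-785602) + S(O(-34, 34))/1592443) - 4725405/l(-284) = -696543/(-1543870/(-785602) + (3/(-5 + 34**(3/2)))/1592443) - 4725405/((-21*(-284))) = -696543/(-1543870*(-1/785602) + (3/(-5 + 34*sqrt(34)))*(1/1592443)) - 4725405/5964 = -696543/(771935/392801 + 3/(1592443*(-5 + 34*sqrt(34)))) - 4725405*1/5964 = -696543/(771935/392801 + 3/(1592443*(-5 + 34*sqrt(34)))) - 22185/28 = -22185/28 - 696543/(771935/392801 + 3/(1592443*(-5 + 34*sqrt(34))))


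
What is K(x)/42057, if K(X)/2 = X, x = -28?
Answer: -56/42057 ≈ -0.0013315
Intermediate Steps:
K(X) = 2*X
K(x)/42057 = (2*(-28))/42057 = -56*1/42057 = -56/42057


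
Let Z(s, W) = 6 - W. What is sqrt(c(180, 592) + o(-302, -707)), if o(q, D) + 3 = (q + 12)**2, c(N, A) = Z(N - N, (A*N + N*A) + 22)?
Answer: I*sqrt(129039) ≈ 359.22*I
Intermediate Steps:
c(N, A) = -16 - 2*A*N (c(N, A) = 6 - ((A*N + N*A) + 22) = 6 - ((A*N + A*N) + 22) = 6 - (2*A*N + 22) = 6 - (22 + 2*A*N) = 6 + (-22 - 2*A*N) = -16 - 2*A*N)
o(q, D) = -3 + (12 + q)**2 (o(q, D) = -3 + (q + 12)**2 = -3 + (12 + q)**2)
sqrt(c(180, 592) + o(-302, -707)) = sqrt((-16 - 2*592*180) + (-3 + (12 - 302)**2)) = sqrt((-16 - 213120) + (-3 + (-290)**2)) = sqrt(-213136 + (-3 + 84100)) = sqrt(-213136 + 84097) = sqrt(-129039) = I*sqrt(129039)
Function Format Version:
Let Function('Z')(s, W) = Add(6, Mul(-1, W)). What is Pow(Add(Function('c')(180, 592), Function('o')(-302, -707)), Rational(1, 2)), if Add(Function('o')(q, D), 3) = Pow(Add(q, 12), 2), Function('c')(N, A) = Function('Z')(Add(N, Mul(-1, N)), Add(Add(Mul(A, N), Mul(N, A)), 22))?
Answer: Mul(I, Pow(129039, Rational(1, 2))) ≈ Mul(359.22, I)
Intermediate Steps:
Function('c')(N, A) = Add(-16, Mul(-2, A, N)) (Function('c')(N, A) = Add(6, Mul(-1, Add(Add(Mul(A, N), Mul(N, A)), 22))) = Add(6, Mul(-1, Add(Add(Mul(A, N), Mul(A, N)), 22))) = Add(6, Mul(-1, Add(Mul(2, A, N), 22))) = Add(6, Mul(-1, Add(22, Mul(2, A, N)))) = Add(6, Add(-22, Mul(-2, A, N))) = Add(-16, Mul(-2, A, N)))
Function('o')(q, D) = Add(-3, Pow(Add(12, q), 2)) (Function('o')(q, D) = Add(-3, Pow(Add(q, 12), 2)) = Add(-3, Pow(Add(12, q), 2)))
Pow(Add(Function('c')(180, 592), Function('o')(-302, -707)), Rational(1, 2)) = Pow(Add(Add(-16, Mul(-2, 592, 180)), Add(-3, Pow(Add(12, -302), 2))), Rational(1, 2)) = Pow(Add(Add(-16, -213120), Add(-3, Pow(-290, 2))), Rational(1, 2)) = Pow(Add(-213136, Add(-3, 84100)), Rational(1, 2)) = Pow(Add(-213136, 84097), Rational(1, 2)) = Pow(-129039, Rational(1, 2)) = Mul(I, Pow(129039, Rational(1, 2)))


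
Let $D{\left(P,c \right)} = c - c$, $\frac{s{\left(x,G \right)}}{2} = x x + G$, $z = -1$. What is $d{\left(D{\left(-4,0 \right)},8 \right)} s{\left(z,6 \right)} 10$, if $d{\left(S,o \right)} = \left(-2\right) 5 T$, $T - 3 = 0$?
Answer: $-4200$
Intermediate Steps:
$s{\left(x,G \right)} = 2 G + 2 x^{2}$ ($s{\left(x,G \right)} = 2 \left(x x + G\right) = 2 \left(x^{2} + G\right) = 2 \left(G + x^{2}\right) = 2 G + 2 x^{2}$)
$T = 3$ ($T = 3 + 0 = 3$)
$D{\left(P,c \right)} = 0$
$d{\left(S,o \right)} = -30$ ($d{\left(S,o \right)} = \left(-2\right) 5 \cdot 3 = \left(-10\right) 3 = -30$)
$d{\left(D{\left(-4,0 \right)},8 \right)} s{\left(z,6 \right)} 10 = - 30 \left(2 \cdot 6 + 2 \left(-1\right)^{2}\right) 10 = - 30 \left(12 + 2 \cdot 1\right) 10 = - 30 \left(12 + 2\right) 10 = \left(-30\right) 14 \cdot 10 = \left(-420\right) 10 = -4200$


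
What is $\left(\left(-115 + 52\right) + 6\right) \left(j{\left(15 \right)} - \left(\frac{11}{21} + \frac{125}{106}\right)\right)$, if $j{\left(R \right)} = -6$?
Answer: $\frac{325793}{742} \approx 439.07$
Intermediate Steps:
$\left(\left(-115 + 52\right) + 6\right) \left(j{\left(15 \right)} - \left(\frac{11}{21} + \frac{125}{106}\right)\right) = \left(\left(-115 + 52\right) + 6\right) \left(-6 - \left(\frac{11}{21} + \frac{125}{106}\right)\right) = \left(-63 + 6\right) \left(-6 - \frac{3791}{2226}\right) = - 57 \left(-6 - \frac{3791}{2226}\right) = \left(-57\right) \left(- \frac{17147}{2226}\right) = \frac{325793}{742}$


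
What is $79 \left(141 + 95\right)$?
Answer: $18644$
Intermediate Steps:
$79 \left(141 + 95\right) = 79 \cdot 236 = 18644$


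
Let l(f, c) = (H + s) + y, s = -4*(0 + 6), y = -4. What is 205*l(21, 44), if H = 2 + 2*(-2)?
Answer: -6150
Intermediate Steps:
s = -24 (s = -4*6 = -24)
H = -2 (H = 2 - 4 = -2)
l(f, c) = -30 (l(f, c) = (-2 - 24) - 4 = -26 - 4 = -30)
205*l(21, 44) = 205*(-30) = -6150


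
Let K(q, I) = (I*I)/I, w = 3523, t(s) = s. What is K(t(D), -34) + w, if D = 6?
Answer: 3489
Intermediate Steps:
K(q, I) = I (K(q, I) = I**2/I = I)
K(t(D), -34) + w = -34 + 3523 = 3489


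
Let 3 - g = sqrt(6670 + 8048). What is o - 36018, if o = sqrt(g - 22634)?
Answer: -36018 + I*sqrt(22631 + sqrt(14718)) ≈ -36018.0 + 150.84*I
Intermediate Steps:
g = 3 - sqrt(14718) (g = 3 - sqrt(6670 + 8048) = 3 - sqrt(14718) ≈ -118.32)
o = sqrt(-22631 - sqrt(14718)) (o = sqrt((3 - sqrt(14718)) - 22634) = sqrt(-22631 - sqrt(14718)) ≈ 150.84*I)
o - 36018 = sqrt(-22631 - sqrt(14718)) - 36018 = -36018 + sqrt(-22631 - sqrt(14718))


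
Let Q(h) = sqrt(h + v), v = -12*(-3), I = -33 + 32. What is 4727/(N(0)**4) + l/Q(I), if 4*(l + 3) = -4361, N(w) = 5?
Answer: 4727/625 - 4373*sqrt(35)/140 ≈ -177.23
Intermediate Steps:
l = -4373/4 (l = -3 + (1/4)*(-4361) = -3 - 4361/4 = -4373/4 ≈ -1093.3)
I = -1
v = 36
Q(h) = sqrt(36 + h) (Q(h) = sqrt(h + 36) = sqrt(36 + h))
4727/(N(0)**4) + l/Q(I) = 4727/(5**4) - 4373/(4*sqrt(36 - 1)) = 4727/625 - 4373*sqrt(35)/35/4 = 4727*(1/625) - 4373*sqrt(35)/140 = 4727/625 - 4373*sqrt(35)/140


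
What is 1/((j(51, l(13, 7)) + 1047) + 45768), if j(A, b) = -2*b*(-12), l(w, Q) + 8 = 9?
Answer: 1/46839 ≈ 2.1350e-5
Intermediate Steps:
l(w, Q) = 1 (l(w, Q) = -8 + 9 = 1)
j(A, b) = 24*b
1/((j(51, l(13, 7)) + 1047) + 45768) = 1/((24*1 + 1047) + 45768) = 1/((24 + 1047) + 45768) = 1/(1071 + 45768) = 1/46839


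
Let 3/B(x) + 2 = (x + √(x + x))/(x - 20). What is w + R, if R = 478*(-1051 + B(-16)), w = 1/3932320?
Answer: 9*(-219501228551*√2 + 3078656146594*I)/(3932320*(√2 - 14*I)) ≈ -5.0329e+5 + 92.181*I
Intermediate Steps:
w = 1/3932320 ≈ 2.5430e-7
B(x) = 3/(-2 + (x + √2*√x)/(-20 + x)) (B(x) = 3/(-2 + (x + √(x + x))/(x - 20)) = 3/(-2 + (x + √(2*x))/(-20 + x)) = 3/(-2 + (x + √2*√x)/(-20 + x)))
R = -502378 - 51624/(56 + 4*I*√2) (R = 478*(-1051 + 3*(-20 - 16)/(40 - 1*(-16) + √2*√(-16))) = 478*(-1051 + 3*(-36)/(40 + 16 + √2*(4*I))) = 478*(-1051 + 3*(-36)/(40 + 16 + 4*I*√2)) = 478*(-1051 + 3*(-36)/(56 + 4*I*√2)) = 478*(-1051 - 108/(56 + 4*I*√2)) = -502378 - 51624/(56 + 4*I*√2) ≈ -5.0329e+5 + 92.181*I)
w + R = 1/3932320 + 478*(-1051*√2 + 14741*I)/(√2 - 14*I)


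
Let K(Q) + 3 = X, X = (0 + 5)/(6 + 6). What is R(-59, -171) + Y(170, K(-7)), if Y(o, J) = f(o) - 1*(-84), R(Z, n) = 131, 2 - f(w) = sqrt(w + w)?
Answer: 217 - 2*sqrt(85) ≈ 198.56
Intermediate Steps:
f(w) = 2 - sqrt(2)*sqrt(w) (f(w) = 2 - sqrt(w + w) = 2 - sqrt(2*w) = 2 - sqrt(2)*sqrt(w))
X = 5/12 ≈ 0.41667
K(Q) = -31/12 (K(Q) = -3 + 5/12 = -31/12)
Y(o, J) = 86 - sqrt(2)*sqrt(o) (Y(o, J) = (2 - sqrt(2)*sqrt(o)) - 1*(-84) = (2 - sqrt(2)*sqrt(o)) + 84 = 86 - sqrt(2)*sqrt(o))
R(-59, -171) + Y(170, K(-7)) = 131 + (86 - sqrt(2)*sqrt(170)) = 131 + (86 - 2*sqrt(85)) = 217 - 2*sqrt(85)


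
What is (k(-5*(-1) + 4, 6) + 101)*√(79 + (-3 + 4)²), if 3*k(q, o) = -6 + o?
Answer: 404*√5 ≈ 903.37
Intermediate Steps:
k(q, o) = -2 + o/3 (k(q, o) = (-6 + o)/3 = -2 + o/3)
(k(-5*(-1) + 4, 6) + 101)*√(79 + (-3 + 4)²) = ((-2 + (⅓)*6) + 101)*√(79 + (-3 + 4)²) = ((-2 + 2) + 101)*√(79 + 1²) = (0 + 101)*√(79 + 1) = 101*√80 = 101*(4*√5) = 404*√5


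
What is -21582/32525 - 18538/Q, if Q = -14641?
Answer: 286966388/476198525 ≈ 0.60262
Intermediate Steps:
-21582/32525 - 18538/Q = -21582/32525 - 18538/(-14641) = -21582*1/32525 - 18538*(-1/14641) = -21582/32525 + 18538/14641 = 286966388/476198525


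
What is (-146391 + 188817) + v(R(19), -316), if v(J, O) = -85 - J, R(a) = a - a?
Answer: 42341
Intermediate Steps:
R(a) = 0
(-146391 + 188817) + v(R(19), -316) = (-146391 + 188817) + (-85 - 1*0) = 42426 + (-85 + 0) = 42426 - 85 = 42341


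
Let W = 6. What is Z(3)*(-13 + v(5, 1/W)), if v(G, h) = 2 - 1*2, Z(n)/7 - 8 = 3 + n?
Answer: -1274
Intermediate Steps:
Z(n) = 77 + 7*n (Z(n) = 56 + 7*(3 + n) = 56 + (21 + 7*n) = 77 + 7*n)
v(G, h) = 0 (v(G, h) = 2 - 2 = 0)
Z(3)*(-13 + v(5, 1/W)) = (77 + 7*3)*(-13 + 0) = (77 + 21)*(-13) = 98*(-13) = -1274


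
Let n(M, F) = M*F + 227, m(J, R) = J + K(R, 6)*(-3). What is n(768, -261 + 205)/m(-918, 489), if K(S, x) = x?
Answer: 42781/936 ≈ 45.706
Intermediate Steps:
m(J, R) = -18 + J (m(J, R) = J + 6*(-3) = J - 18 = -18 + J)
n(M, F) = 227 + F*M (n(M, F) = F*M + 227 = 227 + F*M)
n(768, -261 + 205)/m(-918, 489) = (227 + (-261 + 205)*768)/(-18 - 918) = (227 - 56*768)/(-936) = (227 - 43008)*(-1/936) = -42781*(-1/936) = 42781/936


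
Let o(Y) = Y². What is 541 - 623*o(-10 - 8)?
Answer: -201311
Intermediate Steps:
541 - 623*o(-10 - 8) = 541 - 623*(-10 - 8)² = 541 - 623*(-18)² = 541 - 623*324 = 541 - 201852 = -201311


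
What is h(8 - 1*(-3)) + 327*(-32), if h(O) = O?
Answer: -10453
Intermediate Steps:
h(8 - 1*(-3)) + 327*(-32) = (8 - 1*(-3)) + 327*(-32) = (8 + 3) - 10464 = 11 - 10464 = -10453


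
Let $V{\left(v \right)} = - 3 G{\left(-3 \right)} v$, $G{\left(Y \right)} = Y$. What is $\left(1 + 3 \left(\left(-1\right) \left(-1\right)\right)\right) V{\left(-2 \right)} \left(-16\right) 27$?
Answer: $31104$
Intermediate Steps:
$V{\left(v \right)} = 9 v$ ($V{\left(v \right)} = \left(-3\right) \left(-3\right) v = 9 v$)
$\left(1 + 3 \left(\left(-1\right) \left(-1\right)\right)\right) V{\left(-2 \right)} \left(-16\right) 27 = \left(1 + 3 \left(\left(-1\right) \left(-1\right)\right)\right) 9 \left(-2\right) \left(-16\right) 27 = \left(1 + 3 \cdot 1\right) \left(-18\right) \left(-16\right) 27 = \left(1 + 3\right) \left(-18\right) \left(-16\right) 27 = 4 \left(-18\right) \left(-16\right) 27 = \left(-72\right) \left(-16\right) 27 = 1152 \cdot 27 = 31104$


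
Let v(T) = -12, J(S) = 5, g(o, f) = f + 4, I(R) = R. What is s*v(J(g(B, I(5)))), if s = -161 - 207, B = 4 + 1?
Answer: 4416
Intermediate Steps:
B = 5
g(o, f) = 4 + f
s = -368
s*v(J(g(B, I(5)))) = -368*(-12) = 4416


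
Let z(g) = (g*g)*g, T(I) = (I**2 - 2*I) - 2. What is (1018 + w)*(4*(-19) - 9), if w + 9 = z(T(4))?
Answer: -104125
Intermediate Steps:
T(I) = -2 + I**2 - 2*I
z(g) = g**3 (z(g) = g**2*g = g**3)
w = 207 (w = -9 + (-2 + 4**2 - 2*4)**3 = -9 + (-2 + 16 - 8)**3 = -9 + 6**3 = -9 + 216 = 207)
(1018 + w)*(4*(-19) - 9) = (1018 + 207)*(4*(-19) - 9) = 1225*(-76 - 9) = 1225*(-85) = -104125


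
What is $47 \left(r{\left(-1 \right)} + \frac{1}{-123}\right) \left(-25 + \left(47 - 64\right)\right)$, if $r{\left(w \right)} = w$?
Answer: $\frac{81592}{41} \approx 1990.0$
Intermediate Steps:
$47 \left(r{\left(-1 \right)} + \frac{1}{-123}\right) \left(-25 + \left(47 - 64\right)\right) = 47 \left(-1 + \frac{1}{-123}\right) \left(-25 + \left(47 - 64\right)\right) = 47 \left(-1 - \frac{1}{123}\right) \left(-25 - 17\right) = 47 \left(\left(- \frac{124}{123}\right) \left(-42\right)\right) = 47 \cdot \frac{1736}{41} = \frac{81592}{41}$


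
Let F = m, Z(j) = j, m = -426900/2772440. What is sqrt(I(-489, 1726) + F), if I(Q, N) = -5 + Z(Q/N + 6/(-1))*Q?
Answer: sqrt(10974744886429058185)/59815393 ≈ 55.384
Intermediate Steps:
m = -21345/138622 (m = -426900*1/2772440 = -21345/138622 ≈ -0.15398)
I(Q, N) = -5 + Q*(-6 + Q/N) (I(Q, N) = -5 + (Q/N + 6/(-1))*Q = -5 + (Q/N + 6*(-1))*Q = -5 + (Q/N - 6)*Q = -5 + (-6 + Q/N)*Q = -5 + Q*(-6 + Q/N))
F = -21345/138622 ≈ -0.15398
sqrt(I(-489, 1726) + F) = sqrt((-5 - 6*(-489) + (-489)**2/1726) - 21345/138622) = sqrt((-5 + 2934 + (1/1726)*239121) - 21345/138622) = sqrt((-5 + 2934 + 239121/1726) - 21345/138622) = sqrt(5294575/1726 - 21345/138622) = sqrt(183476933545/59815393) = sqrt(10974744886429058185)/59815393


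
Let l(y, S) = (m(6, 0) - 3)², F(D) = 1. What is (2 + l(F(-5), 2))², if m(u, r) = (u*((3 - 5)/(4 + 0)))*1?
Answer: 1444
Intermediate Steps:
m(u, r) = -u/2 (m(u, r) = (u*(-2/4))*1 = (u*(-2*¼))*1 = (u*(-½))*1 = -u/2*1 = -u/2)
l(y, S) = 36 (l(y, S) = (-½*6 - 3)² = (-3 - 3)² = (-6)² = 36)
(2 + l(F(-5), 2))² = (2 + 36)² = 38² = 1444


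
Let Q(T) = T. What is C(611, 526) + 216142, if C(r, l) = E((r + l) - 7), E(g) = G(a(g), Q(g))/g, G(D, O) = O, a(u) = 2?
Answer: 216143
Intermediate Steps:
E(g) = 1 (E(g) = g/g = 1)
C(r, l) = 1
C(611, 526) + 216142 = 1 + 216142 = 216143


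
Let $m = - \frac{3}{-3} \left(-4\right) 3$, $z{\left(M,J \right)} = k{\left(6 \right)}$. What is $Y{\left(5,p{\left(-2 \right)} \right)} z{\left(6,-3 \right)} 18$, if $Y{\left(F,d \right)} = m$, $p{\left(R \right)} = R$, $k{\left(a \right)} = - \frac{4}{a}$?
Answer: $144$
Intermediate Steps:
$z{\left(M,J \right)} = - \frac{2}{3}$ ($z{\left(M,J \right)} = - \frac{4}{6} = \left(-4\right) \frac{1}{6} = - \frac{2}{3}$)
$m = -12$ ($m = \left(-3\right) \left(- \frac{1}{3}\right) \left(-4\right) 3 = 1 \left(-4\right) 3 = \left(-4\right) 3 = -12$)
$Y{\left(F,d \right)} = -12$
$Y{\left(5,p{\left(-2 \right)} \right)} z{\left(6,-3 \right)} 18 = \left(-12\right) \left(- \frac{2}{3}\right) 18 = 8 \cdot 18 = 144$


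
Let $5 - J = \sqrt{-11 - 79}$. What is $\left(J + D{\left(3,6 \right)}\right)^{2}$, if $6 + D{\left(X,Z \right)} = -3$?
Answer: $-74 + 24 i \sqrt{10} \approx -74.0 + 75.895 i$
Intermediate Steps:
$J = 5 - 3 i \sqrt{10}$ ($J = 5 - \sqrt{-11 - 79} = 5 - \sqrt{-90} = 5 - 3 i \sqrt{10} \approx 5.0 - 9.4868 i$)
$D{\left(X,Z \right)} = -9$ ($D{\left(X,Z \right)} = -6 - 3 = -9$)
$\left(J + D{\left(3,6 \right)}\right)^{2} = \left(\left(5 - 3 i \sqrt{10}\right) - 9\right)^{2} = \left(-4 - 3 i \sqrt{10}\right)^{2}$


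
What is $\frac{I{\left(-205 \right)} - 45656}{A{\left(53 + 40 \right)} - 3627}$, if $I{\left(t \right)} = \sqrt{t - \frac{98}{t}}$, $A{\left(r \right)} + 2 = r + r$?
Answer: $\frac{45656}{3443} - \frac{i \sqrt{8595035}}{705815} \approx 13.261 - 0.0041537 i$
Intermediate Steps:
$A{\left(r \right)} = -2 + 2 r$ ($A{\left(r \right)} = -2 + \left(r + r\right) = -2 + 2 r$)
$\frac{I{\left(-205 \right)} - 45656}{A{\left(53 + 40 \right)} - 3627} = \frac{\sqrt{-205 - \frac{98}{-205}} - 45656}{\left(-2 + 2 \left(53 + 40\right)\right) - 3627} = \frac{\sqrt{-205 - - \frac{98}{205}} - 45656}{\left(-2 + 2 \cdot 93\right) - 3627} = \frac{\sqrt{-205 + \frac{98}{205}} - 45656}{\left(-2 + 186\right) - 3627} = \frac{\sqrt{- \frac{41927}{205}} - 45656}{184 - 3627} = \frac{\frac{i \sqrt{8595035}}{205} - 45656}{-3443} = \left(-45656 + \frac{i \sqrt{8595035}}{205}\right) \left(- \frac{1}{3443}\right) = \frac{45656}{3443} - \frac{i \sqrt{8595035}}{705815}$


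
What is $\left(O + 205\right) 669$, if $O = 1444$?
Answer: $1103181$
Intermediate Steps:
$\left(O + 205\right) 669 = \left(1444 + 205\right) 669 = 1649 \cdot 669 = 1103181$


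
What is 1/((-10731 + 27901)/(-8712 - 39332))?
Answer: -24022/8585 ≈ -2.7981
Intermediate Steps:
1/((-10731 + 27901)/(-8712 - 39332)) = 1/(17170/(-48044)) = 1/(17170*(-1/48044)) = 1/(-8585/24022) = -24022/8585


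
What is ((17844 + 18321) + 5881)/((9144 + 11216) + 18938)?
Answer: 21023/19649 ≈ 1.0699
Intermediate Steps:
((17844 + 18321) + 5881)/((9144 + 11216) + 18938) = (36165 + 5881)/(20360 + 18938) = 42046/39298 = 42046*(1/39298) = 21023/19649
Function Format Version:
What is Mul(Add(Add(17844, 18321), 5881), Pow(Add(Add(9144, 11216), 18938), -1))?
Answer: Rational(21023, 19649) ≈ 1.0699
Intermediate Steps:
Mul(Add(Add(17844, 18321), 5881), Pow(Add(Add(9144, 11216), 18938), -1)) = Mul(Add(36165, 5881), Pow(Add(20360, 18938), -1)) = Mul(42046, Pow(39298, -1)) = Mul(42046, Rational(1, 39298)) = Rational(21023, 19649)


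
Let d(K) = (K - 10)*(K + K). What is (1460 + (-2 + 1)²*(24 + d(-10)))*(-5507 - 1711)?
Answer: -13598712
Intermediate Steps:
d(K) = 2*K*(-10 + K) (d(K) = (-10 + K)*(2*K) = 2*K*(-10 + K))
(1460 + (-2 + 1)²*(24 + d(-10)))*(-5507 - 1711) = (1460 + (-2 + 1)²*(24 + 2*(-10)*(-10 - 10)))*(-5507 - 1711) = (1460 + (-1)²*(24 + 2*(-10)*(-20)))*(-7218) = (1460 + 1*(24 + 400))*(-7218) = (1460 + 1*424)*(-7218) = (1460 + 424)*(-7218) = 1884*(-7218) = -13598712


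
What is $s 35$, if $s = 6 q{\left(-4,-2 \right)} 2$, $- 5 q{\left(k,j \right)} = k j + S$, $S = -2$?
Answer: $-504$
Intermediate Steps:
$q{\left(k,j \right)} = \frac{2}{5} - \frac{j k}{5}$ ($q{\left(k,j \right)} = - \frac{k j - 2}{5} = - \frac{j k - 2}{5} = - \frac{-2 + j k}{5} = \frac{2}{5} - \frac{j k}{5}$)
$s = - \frac{72}{5}$ ($s = 6 \left(\frac{2}{5} - \left(- \frac{2}{5}\right) \left(-4\right)\right) 2 = 6 \left(\frac{2}{5} - \frac{8}{5}\right) 2 = 6 \left(- \frac{6}{5}\right) 2 = \left(- \frac{36}{5}\right) 2 = - \frac{72}{5} \approx -14.4$)
$s 35 = \left(- \frac{72}{5}\right) 35 = -504$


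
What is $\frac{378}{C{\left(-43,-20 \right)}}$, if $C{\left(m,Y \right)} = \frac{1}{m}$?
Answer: $-16254$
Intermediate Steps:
$\frac{378}{C{\left(-43,-20 \right)}} = \frac{378}{\frac{1}{-43}} = \frac{378}{- \frac{1}{43}} = 378 \left(-43\right) = -16254$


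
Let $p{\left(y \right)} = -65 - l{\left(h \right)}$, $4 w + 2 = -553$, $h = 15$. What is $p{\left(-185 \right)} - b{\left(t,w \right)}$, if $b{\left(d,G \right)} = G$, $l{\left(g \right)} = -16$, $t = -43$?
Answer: $\frac{359}{4} \approx 89.75$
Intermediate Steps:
$w = - \frac{555}{4}$ ($w = - \frac{1}{2} + \frac{1}{4} \left(-553\right) = - \frac{1}{2} - \frac{553}{4} = - \frac{555}{4} \approx -138.75$)
$p{\left(y \right)} = -49$ ($p{\left(y \right)} = -65 - -16 = -65 + 16 = -49$)
$p{\left(-185 \right)} - b{\left(t,w \right)} = -49 - - \frac{555}{4} = -49 + \frac{555}{4} = \frac{359}{4}$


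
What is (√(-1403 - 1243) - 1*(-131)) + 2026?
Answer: 2157 + 21*I*√6 ≈ 2157.0 + 51.439*I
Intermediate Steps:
(√(-1403 - 1243) - 1*(-131)) + 2026 = (√(-2646) + 131) + 2026 = (21*I*√6 + 131) + 2026 = (131 + 21*I*√6) + 2026 = 2157 + 21*I*√6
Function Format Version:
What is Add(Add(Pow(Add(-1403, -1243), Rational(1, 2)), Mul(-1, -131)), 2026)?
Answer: Add(2157, Mul(21, I, Pow(6, Rational(1, 2)))) ≈ Add(2157.0, Mul(51.439, I))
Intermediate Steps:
Add(Add(Pow(Add(-1403, -1243), Rational(1, 2)), Mul(-1, -131)), 2026) = Add(Add(Pow(-2646, Rational(1, 2)), 131), 2026) = Add(Add(Mul(21, I, Pow(6, Rational(1, 2))), 131), 2026) = Add(Add(131, Mul(21, I, Pow(6, Rational(1, 2)))), 2026) = Add(2157, Mul(21, I, Pow(6, Rational(1, 2))))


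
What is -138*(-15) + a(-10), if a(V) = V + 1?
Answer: 2061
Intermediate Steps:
a(V) = 1 + V
-138*(-15) + a(-10) = -138*(-15) + (1 - 10) = 2070 - 9 = 2061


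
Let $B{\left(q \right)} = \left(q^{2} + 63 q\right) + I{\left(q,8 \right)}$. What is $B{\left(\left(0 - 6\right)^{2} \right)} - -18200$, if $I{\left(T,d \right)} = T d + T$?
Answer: $22088$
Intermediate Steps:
$I{\left(T,d \right)} = T + T d$
$B{\left(q \right)} = q^{2} + 72 q$ ($B{\left(q \right)} = \left(q^{2} + 63 q\right) + q \left(1 + 8\right) = \left(q^{2} + 63 q\right) + q 9 = \left(q^{2} + 63 q\right) + 9 q = q^{2} + 72 q$)
$B{\left(\left(0 - 6\right)^{2} \right)} - -18200 = \left(0 - 6\right)^{2} \left(72 + \left(0 - 6\right)^{2}\right) - -18200 = \left(-6\right)^{2} \left(72 + \left(-6\right)^{2}\right) + 18200 = 36 \left(72 + 36\right) + 18200 = 36 \cdot 108 + 18200 = 3888 + 18200 = 22088$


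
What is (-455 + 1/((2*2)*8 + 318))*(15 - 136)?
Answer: 19269129/350 ≈ 55055.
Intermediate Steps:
(-455 + 1/((2*2)*8 + 318))*(15 - 136) = (-455 + 1/(4*8 + 318))*(-121) = (-455 + 1/(32 + 318))*(-121) = (-455 + 1/350)*(-121) = -159249/350*(-121) = 19269129/350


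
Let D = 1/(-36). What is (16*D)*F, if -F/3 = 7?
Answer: 28/3 ≈ 9.3333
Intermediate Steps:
D = -1/36 ≈ -0.027778
F = -21 (F = -3*7 = -21)
(16*D)*F = (16*(-1/36))*(-21) = -4/9*(-21) = 28/3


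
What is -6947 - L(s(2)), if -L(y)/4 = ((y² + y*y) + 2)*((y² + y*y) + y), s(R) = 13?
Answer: 470413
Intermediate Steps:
L(y) = -4*(2 + 2*y²)*(y + 2*y²) (L(y) = -4*((y² + y*y) + 2)*((y² + y*y) + y) = -4*((y² + y²) + 2)*((y² + y²) + y) = -4*(2*y² + 2)*(2*y² + y) = -4*(2 + 2*y²)*(y + 2*y²))
-6947 - L(s(2)) = -6947 - (-8)*13*(1 + 13² + 2*13 + 2*13³) = -6947 - (-8)*13*(1 + 169 + 26 + 2*2197) = -6947 - (-8)*13*(1 + 169 + 26 + 4394) = -6947 - (-8)*13*4590 = -6947 - 1*(-477360) = -6947 + 477360 = 470413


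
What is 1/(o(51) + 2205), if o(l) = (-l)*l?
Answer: -1/396 ≈ -0.0025253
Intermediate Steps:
o(l) = -l²
1/(o(51) + 2205) = 1/(-1*51² + 2205) = 1/(-1*2601 + 2205) = 1/(-2601 + 2205) = 1/(-396) = -1/396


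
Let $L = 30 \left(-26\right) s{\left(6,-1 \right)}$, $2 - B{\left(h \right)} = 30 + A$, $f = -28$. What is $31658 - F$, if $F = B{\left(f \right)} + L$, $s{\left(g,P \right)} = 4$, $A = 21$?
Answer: $34827$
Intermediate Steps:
$B{\left(h \right)} = -49$ ($B{\left(h \right)} = 2 - \left(30 + 21\right) = 2 - 51 = -49$)
$L = -3120$ ($L = 30 \left(-26\right) 4 = \left(-780\right) 4 = -3120$)
$F = -3169$ ($F = -49 - 3120 = -3169$)
$31658 - F = 31658 - -3169 = 31658 + 3169 = 34827$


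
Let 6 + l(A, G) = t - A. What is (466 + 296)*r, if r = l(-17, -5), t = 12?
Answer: 17526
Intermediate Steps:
l(A, G) = 6 - A (l(A, G) = -6 + (12 - A) = 6 - A)
r = 23 (r = 6 - 1*(-17) = 6 + 17 = 23)
(466 + 296)*r = (466 + 296)*23 = 762*23 = 17526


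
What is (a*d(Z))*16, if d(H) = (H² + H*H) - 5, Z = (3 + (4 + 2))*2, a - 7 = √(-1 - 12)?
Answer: 72016 + 10288*I*√13 ≈ 72016.0 + 37094.0*I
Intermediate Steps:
a = 7 + I*√13 (a = 7 + √(-1 - 12) = 7 + √(-13) = 7 + I*√13 ≈ 7.0 + 3.6056*I)
Z = 18 (Z = (3 + 6)*2 = 9*2 = 18)
d(H) = -5 + 2*H² (d(H) = (H² + H²) - 5 = 2*H² - 5 = -5 + 2*H²)
(a*d(Z))*16 = ((7 + I*√13)*(-5 + 2*18²))*16 = ((7 + I*√13)*(-5 + 2*324))*16 = ((7 + I*√13)*(-5 + 648))*16 = ((7 + I*√13)*643)*16 = (4501 + 643*I*√13)*16 = 72016 + 10288*I*√13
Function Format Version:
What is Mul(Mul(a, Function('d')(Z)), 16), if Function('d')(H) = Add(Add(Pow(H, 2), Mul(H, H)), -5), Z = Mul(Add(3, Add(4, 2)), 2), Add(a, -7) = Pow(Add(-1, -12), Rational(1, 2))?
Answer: Add(72016, Mul(10288, I, Pow(13, Rational(1, 2)))) ≈ Add(72016., Mul(37094., I))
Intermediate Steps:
a = Add(7, Mul(I, Pow(13, Rational(1, 2)))) (a = Add(7, Pow(Add(-1, -12), Rational(1, 2))) = Add(7, Pow(-13, Rational(1, 2))) = Add(7, Mul(I, Pow(13, Rational(1, 2)))) ≈ Add(7.0000, Mul(3.6056, I)))
Z = 18 (Z = Mul(Add(3, 6), 2) = Mul(9, 2) = 18)
Function('d')(H) = Add(-5, Mul(2, Pow(H, 2))) (Function('d')(H) = Add(Add(Pow(H, 2), Pow(H, 2)), -5) = Add(Mul(2, Pow(H, 2)), -5) = Add(-5, Mul(2, Pow(H, 2))))
Mul(Mul(a, Function('d')(Z)), 16) = Mul(Mul(Add(7, Mul(I, Pow(13, Rational(1, 2)))), Add(-5, Mul(2, Pow(18, 2)))), 16) = Mul(Mul(Add(7, Mul(I, Pow(13, Rational(1, 2)))), Add(-5, Mul(2, 324))), 16) = Mul(Mul(Add(7, Mul(I, Pow(13, Rational(1, 2)))), Add(-5, 648)), 16) = Mul(Mul(Add(7, Mul(I, Pow(13, Rational(1, 2)))), 643), 16) = Mul(Add(4501, Mul(643, I, Pow(13, Rational(1, 2)))), 16) = Add(72016, Mul(10288, I, Pow(13, Rational(1, 2))))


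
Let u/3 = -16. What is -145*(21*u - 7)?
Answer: 147175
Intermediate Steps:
u = -48 (u = 3*(-16) = -48)
-145*(21*u - 7) = -145*(21*(-48) - 7) = -145*(-1008 - 7) = -145*(-1015) = 147175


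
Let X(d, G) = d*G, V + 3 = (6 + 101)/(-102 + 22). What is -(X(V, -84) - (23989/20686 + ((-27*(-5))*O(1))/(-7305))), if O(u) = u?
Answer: -36589953077/100740820 ≈ -363.21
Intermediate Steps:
V = -347/80 (V = -3 + (6 + 101)/(-102 + 22) = -3 + 107/(-80) = -3 + 107*(-1/80) = -3 - 107/80 = -347/80 ≈ -4.3375)
X(d, G) = G*d
-(X(V, -84) - (23989/20686 + ((-27*(-5))*O(1))/(-7305))) = -(-84*(-347/80) - (23989/20686 + (-27*(-5)*1)/(-7305))) = -(7287/20 - (23989*(1/20686) + (135*1)*(-1/7305))) = -(7287/20 - (23989/20686 + 135*(-1/7305))) = -(7287/20 - (23989/20686 - 9/487)) = -(7287/20 - 1*11496469/10074082) = -(7287/20 - 11496469/10074082) = -1*36589953077/100740820 = -36589953077/100740820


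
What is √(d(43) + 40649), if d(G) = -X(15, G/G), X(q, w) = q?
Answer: √40634 ≈ 201.58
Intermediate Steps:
d(G) = -15 (d(G) = -1*15 = -15)
√(d(43) + 40649) = √(-15 + 40649) = √40634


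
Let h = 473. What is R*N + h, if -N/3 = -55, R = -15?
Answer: -2002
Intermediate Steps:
N = 165 (N = -3*(-55) = 165)
R*N + h = -15*165 + 473 = -2475 + 473 = -2002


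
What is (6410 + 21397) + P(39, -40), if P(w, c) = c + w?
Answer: 27806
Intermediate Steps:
(6410 + 21397) + P(39, -40) = (6410 + 21397) + (-40 + 39) = 27807 - 1 = 27806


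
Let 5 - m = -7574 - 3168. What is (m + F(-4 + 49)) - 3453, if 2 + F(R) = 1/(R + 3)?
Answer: 350017/48 ≈ 7292.0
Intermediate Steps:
m = 10747 (m = 5 - (-7574 - 3168) = 5 - 1*(-10742) = 5 + 10742 = 10747)
F(R) = -2 + 1/(3 + R) (F(R) = -2 + 1/(R + 3) = -2 + 1/(3 + R))
(m + F(-4 + 49)) - 3453 = (10747 + (-5 - 2*(-4 + 49))/(3 + (-4 + 49))) - 3453 = (10747 + (-5 - 2*45)/(3 + 45)) - 3453 = (10747 + (-5 - 90)/48) - 3453 = (10747 + (1/48)*(-95)) - 3453 = (10747 - 95/48) - 3453 = 515761/48 - 3453 = 350017/48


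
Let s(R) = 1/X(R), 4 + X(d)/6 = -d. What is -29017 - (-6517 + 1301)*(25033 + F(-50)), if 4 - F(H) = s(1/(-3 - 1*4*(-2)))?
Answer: 8225543465/63 ≈ 1.3056e+8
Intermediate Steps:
X(d) = -24 - 6*d (X(d) = -24 + 6*(-d) = -24 - 6*d)
s(R) = 1/(-24 - 6*R)
F(H) = 509/126 (F(H) = 4 - (-1)/(24 + 6/(-3 - 1*4*(-2))) = 4 - (-1)/(24 + 6/(-3 - 4*(-2))) = 4 - (-1)/(24 + 6/(-3 + 8)) = 4 - (-1)/(24 + 6/5) = 4 - (-1)/126/5 = 4 - (-1)*5/126 = 4 - 1*(-5/126) = 4 + 5/126 = 509/126)
-29017 - (-6517 + 1301)*(25033 + F(-50)) = -29017 - (-6517 + 1301)*(25033 + 509/126) = -29017 - (-5216)*3154667/126 = -29017 - 1*(-8227371536/63) = -29017 + 8227371536/63 = 8225543465/63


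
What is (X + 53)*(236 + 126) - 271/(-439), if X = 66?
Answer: 18911513/439 ≈ 43079.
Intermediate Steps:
(X + 53)*(236 + 126) - 271/(-439) = (66 + 53)*(236 + 126) - 271/(-439) = 119*362 - 271*(-1)/439 = 43078 - 1*(-271/439) = 43078 + 271/439 = 18911513/439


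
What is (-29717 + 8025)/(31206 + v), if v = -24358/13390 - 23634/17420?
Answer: -19460543960/27992989643 ≈ -0.69519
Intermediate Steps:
v = -2849137/897130 (v = -24358*1/13390 - 23634*1/17420 = -12179/6695 - 909/670 = -2849137/897130 ≈ -3.1758)
(-29717 + 8025)/(31206 + v) = (-29717 + 8025)/(31206 - 2849137/897130) = -21692/27992989643/897130 = -21692*897130/27992989643 = -19460543960/27992989643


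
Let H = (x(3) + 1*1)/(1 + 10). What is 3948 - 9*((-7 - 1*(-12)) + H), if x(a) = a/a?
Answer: 42915/11 ≈ 3901.4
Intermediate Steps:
x(a) = 1
H = 2/11 (H = (1 + 1*1)/(1 + 10) = (1 + 1)/11 = 2*(1/11) = 2/11 ≈ 0.18182)
3948 - 9*((-7 - 1*(-12)) + H) = 3948 - 9*((-7 - 1*(-12)) + 2/11) = 3948 - 9*((-7 + 12) + 2/11) = 3948 - 9*(5 + 2/11) = 3948 - 9*57/11 = 3948 - 1*513/11 = 3948 - 513/11 = 42915/11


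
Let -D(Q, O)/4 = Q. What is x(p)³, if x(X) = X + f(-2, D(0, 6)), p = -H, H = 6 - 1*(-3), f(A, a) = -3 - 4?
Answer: -4096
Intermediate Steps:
D(Q, O) = -4*Q
f(A, a) = -7
H = 9 (H = 6 + 3 = 9)
p = -9 (p = -1*9 = -9)
x(X) = -7 + X (x(X) = X - 7 = -7 + X)
x(p)³ = (-7 - 9)³ = (-16)³ = -4096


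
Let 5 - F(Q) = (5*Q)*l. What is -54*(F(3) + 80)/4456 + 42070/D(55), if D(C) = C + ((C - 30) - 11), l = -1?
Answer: 23386415/38433 ≈ 608.50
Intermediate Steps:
F(Q) = 5 + 5*Q (F(Q) = 5 - 5*Q*(-1) = 5 - (-5)*Q = 5 + 5*Q)
D(C) = -41 + 2*C (D(C) = C + ((-30 + C) - 11) = C + (-41 + C) = -41 + 2*C)
-54*(F(3) + 80)/4456 + 42070/D(55) = -54*((5 + 5*3) + 80)/4456 + 42070/(-41 + 2*55) = -54*((5 + 15) + 80)*(1/4456) + 42070/(-41 + 110) = -54*(20 + 80)*(1/4456) + 42070/69 = -54*100*(1/4456) + 42070*(1/69) = -5400*1/4456 + 42070/69 = -675/557 + 42070/69 = 23386415/38433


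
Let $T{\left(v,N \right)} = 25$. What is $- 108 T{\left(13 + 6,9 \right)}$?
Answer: $-2700$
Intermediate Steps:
$- 108 T{\left(13 + 6,9 \right)} = \left(-108\right) 25 = -2700$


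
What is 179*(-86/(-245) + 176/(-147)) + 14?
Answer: -101048/735 ≈ -137.48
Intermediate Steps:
179*(-86/(-245) + 176/(-147)) + 14 = 179*(-86*(-1/245) + 176*(-1/147)) + 14 = 179*(86/245 - 176/147) + 14 = 179*(-622/735) + 14 = -111338/735 + 14 = -101048/735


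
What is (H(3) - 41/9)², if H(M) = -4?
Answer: 5929/81 ≈ 73.198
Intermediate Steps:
(H(3) - 41/9)² = (-4 - 41/9)² = (-77/9)² = 5929/81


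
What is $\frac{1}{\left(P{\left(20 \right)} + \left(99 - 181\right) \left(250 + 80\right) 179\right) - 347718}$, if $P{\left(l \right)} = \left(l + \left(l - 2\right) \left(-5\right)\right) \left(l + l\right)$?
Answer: $- \frac{1}{5194258} \approx -1.9252 \cdot 10^{-7}$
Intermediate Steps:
$P{\left(l \right)} = 2 l \left(10 - 4 l\right)$ ($P{\left(l \right)} = \left(l + \left(-2 + l\right) \left(-5\right)\right) 2 l = \left(l - \left(-10 + 5 l\right)\right) 2 l = \left(10 - 4 l\right) 2 l = 2 l \left(10 - 4 l\right)$)
$\frac{1}{\left(P{\left(20 \right)} + \left(99 - 181\right) \left(250 + 80\right) 179\right) - 347718} = \frac{1}{\left(4 \cdot 20 \left(5 - 40\right) + \left(99 - 181\right) \left(250 + 80\right) 179\right) - 347718} = \frac{1}{\left(4 \cdot 20 \left(5 - 40\right) + \left(-82\right) 330 \cdot 179\right) - 347718} = \frac{1}{\left(4 \cdot 20 \left(-35\right) - 4843740\right) - 347718} = \frac{1}{\left(-2800 - 4843740\right) - 347718} = \frac{1}{-4846540 - 347718} = \frac{1}{-5194258} = - \frac{1}{5194258}$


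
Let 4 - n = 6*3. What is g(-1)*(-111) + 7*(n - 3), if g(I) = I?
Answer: -8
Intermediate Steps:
n = -14 (n = 4 - 6*3 = 4 - 1*18 = 4 - 18 = -14)
g(-1)*(-111) + 7*(n - 3) = -1*(-111) + 7*(-14 - 3) = 111 + 7*(-17) = 111 - 119 = -8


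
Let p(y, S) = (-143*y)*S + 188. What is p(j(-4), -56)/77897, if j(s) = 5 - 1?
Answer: 32220/77897 ≈ 0.41362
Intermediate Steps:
j(s) = 4
p(y, S) = 188 - 143*S*y (p(y, S) = -143*S*y + 188 = 188 - 143*S*y)
p(j(-4), -56)/77897 = (188 - 143*(-56)*4)/77897 = (188 + 32032)*(1/77897) = 32220*(1/77897) = 32220/77897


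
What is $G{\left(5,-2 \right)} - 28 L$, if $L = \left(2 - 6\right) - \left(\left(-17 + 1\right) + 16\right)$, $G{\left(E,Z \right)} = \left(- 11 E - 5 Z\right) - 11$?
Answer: $56$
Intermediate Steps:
$G{\left(E,Z \right)} = -11 - 11 E - 5 Z$
$L = -4$ ($L = \left(2 - 6\right) - \left(-16 + 16\right) = -4 - 0 = -4 + 0 = -4$)
$G{\left(5,-2 \right)} - 28 L = \left(-11 - 55 - -10\right) - -112 = \left(-11 - 55 + 10\right) + 112 = -56 + 112 = 56$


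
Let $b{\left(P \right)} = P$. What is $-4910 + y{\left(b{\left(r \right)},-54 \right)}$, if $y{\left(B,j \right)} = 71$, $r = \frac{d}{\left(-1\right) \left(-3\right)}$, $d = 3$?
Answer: $-4839$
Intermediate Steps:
$r = 1$ ($r = \frac{3}{\left(-1\right) \left(-3\right)} = \frac{3}{3} = 3 \cdot \frac{1}{3} = 1$)
$-4910 + y{\left(b{\left(r \right)},-54 \right)} = -4910 + 71 = -4839$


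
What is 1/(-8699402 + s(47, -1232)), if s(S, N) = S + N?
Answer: -1/8700587 ≈ -1.1493e-7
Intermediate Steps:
s(S, N) = N + S
1/(-8699402 + s(47, -1232)) = 1/(-8699402 + (-1232 + 47)) = 1/(-8699402 - 1185) = 1/(-8700587) = -1/8700587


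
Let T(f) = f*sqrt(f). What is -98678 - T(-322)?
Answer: -98678 + 322*I*sqrt(322) ≈ -98678.0 + 5778.1*I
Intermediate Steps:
T(f) = f**(3/2)
-98678 - T(-322) = -98678 - (-322)**(3/2) = -98678 - (-322)*I*sqrt(322) = -98678 + 322*I*sqrt(322)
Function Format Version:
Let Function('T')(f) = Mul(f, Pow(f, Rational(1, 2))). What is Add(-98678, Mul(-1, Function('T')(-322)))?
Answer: Add(-98678, Mul(322, I, Pow(322, Rational(1, 2)))) ≈ Add(-98678., Mul(5778.1, I))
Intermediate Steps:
Function('T')(f) = Pow(f, Rational(3, 2))
Add(-98678, Mul(-1, Function('T')(-322))) = Add(-98678, Mul(-1, Pow(-322, Rational(3, 2)))) = Add(-98678, Mul(-1, Mul(-322, I, Pow(322, Rational(1, 2))))) = Add(-98678, Mul(322, I, Pow(322, Rational(1, 2))))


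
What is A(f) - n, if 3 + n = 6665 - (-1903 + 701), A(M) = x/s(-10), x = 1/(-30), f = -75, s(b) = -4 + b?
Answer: -3302879/420 ≈ -7864.0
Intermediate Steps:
x = -1/30 ≈ -0.033333
A(M) = 1/420 (A(M) = -1/(30*(-4 - 10)) = -1/30/(-14) = -1/30*(-1/14) = 1/420)
n = 7864 (n = -3 + (6665 - (-1903 + 701)) = -3 + (6665 - 1*(-1202)) = -3 + (6665 + 1202) = -3 + 7867 = 7864)
A(f) - n = 1/420 - 1*7864 = 1/420 - 7864 = -3302879/420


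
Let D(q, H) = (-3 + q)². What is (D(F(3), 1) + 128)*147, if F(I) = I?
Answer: 18816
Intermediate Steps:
(D(F(3), 1) + 128)*147 = ((-3 + 3)² + 128)*147 = (0² + 128)*147 = (0 + 128)*147 = 128*147 = 18816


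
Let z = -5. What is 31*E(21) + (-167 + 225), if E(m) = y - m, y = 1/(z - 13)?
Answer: -10705/18 ≈ -594.72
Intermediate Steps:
y = -1/18 (y = 1/(-5 - 13) = 1/(-18) = -1/18 ≈ -0.055556)
E(m) = -1/18 - m
31*E(21) + (-167 + 225) = 31*(-1/18 - 1*21) + (-167 + 225) = 31*(-1/18 - 21) + 58 = 31*(-379/18) + 58 = -11749/18 + 58 = -10705/18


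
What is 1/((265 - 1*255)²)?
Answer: 1/100 ≈ 0.010000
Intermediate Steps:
1/((265 - 1*255)²) = 1/((265 - 255)²) = 1/(10²) = 1/100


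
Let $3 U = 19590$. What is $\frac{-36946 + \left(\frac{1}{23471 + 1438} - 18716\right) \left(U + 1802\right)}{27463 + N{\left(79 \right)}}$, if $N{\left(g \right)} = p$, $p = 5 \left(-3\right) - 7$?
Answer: $- \frac{3885272383790}{683527869} \approx -5684.1$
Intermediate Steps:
$U = 6530$ ($U = \frac{1}{3} \cdot 19590 = 6530$)
$p = -22$ ($p = -15 - 7 = -22$)
$N{\left(g \right)} = -22$
$\frac{-36946 + \left(\frac{1}{23471 + 1438} - 18716\right) \left(U + 1802\right)}{27463 + N{\left(79 \right)}} = \frac{-36946 + \left(\frac{1}{23471 + 1438} - 18716\right) \left(6530 + 1802\right)}{27463 - 22} = \frac{-36946 + \left(\frac{1}{24909} - 18716\right) 8332}{27441} = \left(-36946 + \left(\frac{1}{24909} - 18716\right) 8332\right) \frac{1}{27441} = \left(-36946 - \frac{3884352095876}{24909}\right) \frac{1}{27441} = \left(- \frac{3885272383790}{24909}\right) \frac{1}{27441} = - \frac{3885272383790}{683527869}$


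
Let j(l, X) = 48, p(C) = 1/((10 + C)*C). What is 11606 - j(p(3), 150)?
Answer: 11558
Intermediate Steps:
p(C) = 1/(C*(10 + C))
11606 - j(p(3), 150) = 11606 - 1*48 = 11606 - 48 = 11558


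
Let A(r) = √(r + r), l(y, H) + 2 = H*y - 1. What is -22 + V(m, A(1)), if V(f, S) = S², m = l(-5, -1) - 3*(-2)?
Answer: -20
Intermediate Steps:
l(y, H) = -3 + H*y (l(y, H) = -2 + (H*y - 1) = -2 + (-1 + H*y) = -3 + H*y)
A(r) = √2*√r (A(r) = √(2*r) = √2*√r)
m = 8 (m = (-3 - 1*(-5)) - 3*(-2) = (-3 + 5) + 6 = 2 + 6 = 8)
-22 + V(m, A(1)) = -22 + (√2*√1)² = -22 + (√2*1)² = -22 + (√2)² = -22 + 2 = -20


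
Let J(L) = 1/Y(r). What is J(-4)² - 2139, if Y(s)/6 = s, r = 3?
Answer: -693035/324 ≈ -2139.0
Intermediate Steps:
Y(s) = 6*s
J(L) = 1/18 (J(L) = 1/(6*3) = 1/18)
J(-4)² - 2139 = (1/18)² - 2139 = 1/324 - 2139 = -693035/324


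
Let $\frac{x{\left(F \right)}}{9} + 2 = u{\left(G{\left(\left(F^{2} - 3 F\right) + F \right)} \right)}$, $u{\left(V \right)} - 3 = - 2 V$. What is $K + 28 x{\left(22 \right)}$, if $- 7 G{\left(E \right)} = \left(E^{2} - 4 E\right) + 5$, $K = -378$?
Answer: $13812714$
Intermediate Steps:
$G{\left(E \right)} = - \frac{5}{7} - \frac{E^{2}}{7} + \frac{4 E}{7}$ ($G{\left(E \right)} = - \frac{\left(E^{2} - 4 E\right) + 5}{7} = - \frac{5 + E^{2} - 4 E}{7} = - \frac{5}{7} - \frac{E^{2}}{7} + \frac{4 E}{7}$)
$u{\left(V \right)} = 3 - 2 V$
$x{\left(F \right)} = \frac{153}{7} - \frac{72 F^{2}}{7} + \frac{18 \left(F^{2} - 2 F\right)^{2}}{7} + \frac{144 F}{7}$ ($x{\left(F \right)} = -18 + 9 \left(3 - 2 \left(- \frac{5}{7} - \frac{\left(\left(F^{2} - 3 F\right) + F\right)^{2}}{7} + \frac{4 \left(\left(F^{2} - 3 F\right) + F\right)}{7}\right)\right) = -18 + 9 \left(3 - 2 \left(- \frac{5}{7} - \frac{\left(F^{2} - 2 F\right)^{2}}{7} + \frac{4 \left(F^{2} - 2 F\right)}{7}\right)\right) = -18 + 9 \left(3 - 2 \left(- \frac{5}{7} - \frac{\left(F^{2} - 2 F\right)^{2}}{7} + \left(- \frac{8 F}{7} + \frac{4 F^{2}}{7}\right)\right)\right) = -18 + 9 \left(3 - 2 \left(- \frac{5}{7} - \frac{8 F}{7} - \frac{\left(F^{2} - 2 F\right)^{2}}{7} + \frac{4 F^{2}}{7}\right)\right) = -18 + 9 \left(3 + \left(\frac{10}{7} - \frac{8 F^{2}}{7} + \frac{2 \left(F^{2} - 2 F\right)^{2}}{7} + \frac{16 F}{7}\right)\right) = -18 + 9 \left(\frac{31}{7} - \frac{8 F^{2}}{7} + \frac{2 \left(F^{2} - 2 F\right)^{2}}{7} + \frac{16 F}{7}\right) = -18 + \left(\frac{279}{7} - \frac{72 F^{2}}{7} + \frac{18 \left(F^{2} - 2 F\right)^{2}}{7} + \frac{144 F}{7}\right) = \frac{153}{7} - \frac{72 F^{2}}{7} + \frac{18 \left(F^{2} - 2 F\right)^{2}}{7} + \frac{144 F}{7}$)
$K + 28 x{\left(22 \right)} = -378 + 28 \left(\frac{153}{7} - \frac{72 \cdot 22^{3}}{7} + \frac{18 \cdot 22^{4}}{7} + \frac{144}{7} \cdot 22\right) = -378 + 28 \left(\frac{153}{7} - \frac{766656}{7} + \frac{18}{7} \cdot 234256 + \frac{3168}{7}\right) = -378 + 28 \left(\frac{153}{7} - \frac{766656}{7} + \frac{4216608}{7} + \frac{3168}{7}\right) = -378 + 28 \cdot \frac{3453273}{7} = -378 + 13813092 = 13812714$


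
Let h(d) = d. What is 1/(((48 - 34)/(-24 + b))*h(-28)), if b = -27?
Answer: 51/392 ≈ 0.13010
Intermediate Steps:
1/(((48 - 34)/(-24 + b))*h(-28)) = 1/(((48 - 34)/(-24 - 27))*(-28)) = 1/((14/(-51))*(-28)) = 1/((14*(-1/51))*(-28)) = 1/(-14/51*(-28)) = 1/(392/51) = 51/392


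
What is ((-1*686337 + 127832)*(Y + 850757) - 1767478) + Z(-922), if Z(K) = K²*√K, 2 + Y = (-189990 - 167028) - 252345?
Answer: -134820406438 + 850084*I*√922 ≈ -1.3482e+11 + 2.5812e+7*I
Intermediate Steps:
Y = -609365 (Y = -2 + ((-189990 - 167028) - 252345) = -2 + (-357018 - 252345) = -2 - 609363 = -609365)
Z(K) = K^(5/2)
((-1*686337 + 127832)*(Y + 850757) - 1767478) + Z(-922) = ((-1*686337 + 127832)*(-609365 + 850757) - 1767478) + (-922)^(5/2) = ((-686337 + 127832)*241392 - 1767478) + 850084*I*√922 = (-558505*241392 - 1767478) + 850084*I*√922 = (-134818638960 - 1767478) + 850084*I*√922 = -134820406438 + 850084*I*√922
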